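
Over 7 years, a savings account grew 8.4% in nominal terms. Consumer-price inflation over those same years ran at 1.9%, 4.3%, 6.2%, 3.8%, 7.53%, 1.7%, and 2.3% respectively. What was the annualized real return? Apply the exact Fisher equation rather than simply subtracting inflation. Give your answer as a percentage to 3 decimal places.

-2.677%

Cumulative inflation factor: 1.019 × 1.043 × 1.062 × 1.038 × 1.0753 × 1.017 × 1.023 ≈ 1.31071.
Nominal growth factor: 1.08400. Real growth factor = 1.08400 / 1.31071 ≈ 0.82703.
Annualized: 0.82703^(1/7) − 1 ≈ -0.02677.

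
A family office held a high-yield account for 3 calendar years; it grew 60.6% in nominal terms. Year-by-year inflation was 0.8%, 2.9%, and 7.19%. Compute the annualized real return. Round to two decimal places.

Cumulative inflation factor: 1.008 × 1.029 × 1.0719 ≈ 1.11181.
Nominal growth factor: 1.60600. Real growth factor = 1.60600 / 1.11181 ≈ 1.44449.
Annualized: 1.44449^(1/3) − 1 ≈ 0.13042.

13.04%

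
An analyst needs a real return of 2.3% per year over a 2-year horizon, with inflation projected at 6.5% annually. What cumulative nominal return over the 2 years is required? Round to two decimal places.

Required annual nominal rate: (1+2.3%)(1+6.5%) − 1 = 8.9495%.
Cumulative over 2 years: (1 + 0.089495)^2 − 1 ≈ 0.18700.

18.70%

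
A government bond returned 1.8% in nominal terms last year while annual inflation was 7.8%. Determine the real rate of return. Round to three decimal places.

Real return via the Fisher equation: (1 + 1.8%)/(1 + 7.8%) − 1 = 1.018/1.078 − 1 ≈ -0.05566.

-5.566%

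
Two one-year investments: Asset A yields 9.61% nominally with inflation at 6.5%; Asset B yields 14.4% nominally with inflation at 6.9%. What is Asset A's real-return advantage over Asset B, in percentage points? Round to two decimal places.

-4.10

Asset A real return: 1.0961/1.065 − 1 = 2.920%.
Asset B real return: 1.144/1.069 − 1 = 7.016%.
Difference: 2.920 − 7.016 = -4.096 pp.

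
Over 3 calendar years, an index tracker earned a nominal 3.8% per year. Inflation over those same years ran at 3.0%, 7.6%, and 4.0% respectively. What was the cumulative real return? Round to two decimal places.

-2.97%

Cumulative inflation factor: 1.030 × 1.076 × 1.040 ≈ 1.15261.
Nominal growth factor: 1.11839. Real growth factor = 1.11839 / 1.15261 ≈ 0.97031.
Total real return ≈ -2.9693%.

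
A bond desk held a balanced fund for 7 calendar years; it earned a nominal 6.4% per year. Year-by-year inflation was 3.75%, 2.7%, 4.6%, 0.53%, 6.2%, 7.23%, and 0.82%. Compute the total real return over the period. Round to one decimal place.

20.0%

Cumulative inflation factor: 1.0375 × 1.027 × 1.046 × 1.0053 × 1.062 × 1.0723 × 1.0082 ≈ 1.28639.
Nominal growth factor: 1.54380. Real growth factor = 1.54380 / 1.28639 ≈ 1.20010.
Total real return ≈ 20.0101%.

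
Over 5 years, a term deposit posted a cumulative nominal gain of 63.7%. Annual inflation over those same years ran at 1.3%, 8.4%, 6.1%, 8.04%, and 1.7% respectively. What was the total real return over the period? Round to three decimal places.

Cumulative inflation factor: 1.013 × 1.084 × 1.061 × 1.0804 × 1.017 ≈ 1.28015.
Nominal growth factor: 1.63700. Real growth factor = 1.63700 / 1.28015 ≈ 1.27876.
Total real return ≈ 27.8760%.

27.876%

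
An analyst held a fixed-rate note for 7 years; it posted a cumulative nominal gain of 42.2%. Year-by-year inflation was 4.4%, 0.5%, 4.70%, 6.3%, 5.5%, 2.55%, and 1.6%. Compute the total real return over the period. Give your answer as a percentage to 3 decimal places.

10.783%

Cumulative inflation factor: 1.044 × 1.005 × 1.0470 × 1.063 × 1.055 × 1.0255 × 1.016 ≈ 1.28360.
Nominal growth factor: 1.42200. Real growth factor = 1.42200 / 1.28360 ≈ 1.10783.
Total real return ≈ 10.7825%.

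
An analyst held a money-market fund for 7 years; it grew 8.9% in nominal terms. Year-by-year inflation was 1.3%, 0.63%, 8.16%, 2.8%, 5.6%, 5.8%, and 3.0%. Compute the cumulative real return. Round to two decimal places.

-16.51%

Cumulative inflation factor: 1.013 × 1.0063 × 1.0816 × 1.028 × 1.056 × 1.058 × 1.030 ≈ 1.30432.
Nominal growth factor: 1.08900. Real growth factor = 1.08900 / 1.30432 ≈ 0.83492.
Total real return ≈ -16.5081%.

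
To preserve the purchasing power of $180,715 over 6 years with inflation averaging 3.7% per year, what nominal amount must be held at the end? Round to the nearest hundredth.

Cumulative price-level factor: (1+3.7%)^6 ≈ 1.2435765910.
The nominal amount required is $180,715 scaled up by that factor.

$224,732.94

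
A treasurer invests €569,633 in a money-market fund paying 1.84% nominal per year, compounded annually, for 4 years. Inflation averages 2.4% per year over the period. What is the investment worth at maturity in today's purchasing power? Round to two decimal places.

€557,274.12

Nominal value at maturity: €569,633 × (1 + 1.84%)^4 ≈ €612,729.38.
Price-level factor over 4 years: (1 + 2.4%)^4 ≈ 1.0995116278.
Dividing the nominal maturity value by the price-level factor gives the value in today's money.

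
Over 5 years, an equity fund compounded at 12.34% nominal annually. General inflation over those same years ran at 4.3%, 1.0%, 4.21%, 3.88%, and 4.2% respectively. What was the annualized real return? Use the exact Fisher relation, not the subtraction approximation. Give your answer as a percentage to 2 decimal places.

Cumulative inflation factor: 1.043 × 1.010 × 1.0421 × 1.0388 × 1.042 ≈ 1.18827.
Nominal growth factor: 1.78925. Real growth factor = 1.78925 / 1.18827 ≈ 1.50577.
Annualized: 1.50577^(1/5) − 1 ≈ 0.08530.

8.53%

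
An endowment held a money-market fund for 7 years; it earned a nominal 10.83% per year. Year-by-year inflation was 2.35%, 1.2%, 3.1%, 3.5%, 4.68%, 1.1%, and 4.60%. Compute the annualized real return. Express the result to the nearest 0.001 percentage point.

Cumulative inflation factor: 1.0235 × 1.012 × 1.031 × 1.035 × 1.0468 × 1.011 × 1.0460 ≈ 1.22353.
Nominal growth factor: 2.05400. Real growth factor = 2.05400 / 1.22353 ≈ 1.67876.
Annualized: 1.67876^(1/7) − 1 ≈ 0.07681.

7.681%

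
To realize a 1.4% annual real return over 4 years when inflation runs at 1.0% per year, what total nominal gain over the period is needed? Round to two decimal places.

10.01%

Required annual nominal rate: (1+1.4%)(1+1.0%) − 1 = 2.414%.
Cumulative over 4 years: (1 + 0.02414)^4 − 1 ≈ 0.10011.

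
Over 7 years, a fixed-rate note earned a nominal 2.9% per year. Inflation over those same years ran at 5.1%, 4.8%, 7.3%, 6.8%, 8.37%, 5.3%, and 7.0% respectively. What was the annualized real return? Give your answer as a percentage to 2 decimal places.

Cumulative inflation factor: 1.051 × 1.048 × 1.073 × 1.068 × 1.0837 × 1.053 × 1.070 ≈ 1.54119.
Nominal growth factor: 1.22154. Real growth factor = 1.22154 / 1.54119 ≈ 0.79260.
Annualized: 0.79260^(1/7) − 1 ≈ -0.03266.

-3.27%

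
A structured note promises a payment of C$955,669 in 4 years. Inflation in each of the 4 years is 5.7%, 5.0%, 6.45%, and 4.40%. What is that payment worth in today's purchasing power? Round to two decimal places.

C$774,813.27

Price-level factor over 4 years: 1.057 × 1.050 × 1.0645 × 1.0440 = 1.2334184793.
Purchasing power today: C$955,669 divided by that factor.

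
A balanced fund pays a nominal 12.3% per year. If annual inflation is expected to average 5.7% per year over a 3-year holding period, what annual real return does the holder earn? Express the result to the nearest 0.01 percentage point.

With constant rates the annual real return is the same each year: (1+12.3%)/(1+5.7%) − 1 = 0.06244.

6.24%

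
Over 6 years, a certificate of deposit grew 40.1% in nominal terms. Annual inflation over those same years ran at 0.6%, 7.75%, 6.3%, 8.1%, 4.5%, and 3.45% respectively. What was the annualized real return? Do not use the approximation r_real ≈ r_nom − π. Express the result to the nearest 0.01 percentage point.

Cumulative inflation factor: 1.006 × 1.0775 × 1.063 × 1.081 × 1.045 × 1.0345 ≈ 1.34655.
Nominal growth factor: 1.40100. Real growth factor = 1.40100 / 1.34655 ≈ 1.04044.
Annualized: 1.04044^(1/6) − 1 ≈ 0.00663.

0.66%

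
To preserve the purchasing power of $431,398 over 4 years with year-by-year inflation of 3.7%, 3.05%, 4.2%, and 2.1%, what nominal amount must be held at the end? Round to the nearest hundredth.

Cumulative price-level factor: 1.037 × 1.0305 × 1.042 × 1.021 ≈ 1.1368946258.
The nominal amount required is $431,398 scaled up by that factor.

$490,454.07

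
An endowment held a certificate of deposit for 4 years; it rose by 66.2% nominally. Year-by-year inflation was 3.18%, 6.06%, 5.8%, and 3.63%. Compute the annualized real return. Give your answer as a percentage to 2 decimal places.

Cumulative inflation factor: 1.0318 × 1.0606 × 1.058 × 1.0363 ≈ 1.19983.
Nominal growth factor: 1.66200. Real growth factor = 1.66200 / 1.19983 ≈ 1.38520.
Annualized: 1.38520^(1/4) − 1 ≈ 0.08487.

8.49%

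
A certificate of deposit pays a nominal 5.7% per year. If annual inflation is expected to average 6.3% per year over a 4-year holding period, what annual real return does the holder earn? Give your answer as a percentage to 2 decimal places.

-0.56%

With constant rates the annual real return is the same each year: (1+5.7%)/(1+6.3%) − 1 = -0.00564.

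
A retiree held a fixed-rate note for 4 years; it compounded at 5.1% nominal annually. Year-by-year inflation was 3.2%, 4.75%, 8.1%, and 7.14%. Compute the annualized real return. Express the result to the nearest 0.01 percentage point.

Cumulative inflation factor: 1.032 × 1.0475 × 1.081 × 1.0714 ≈ 1.25202.
Nominal growth factor: 1.22014. Real growth factor = 1.22014 / 1.25202 ≈ 0.97454.
Annualized: 0.97454^(1/4) − 1 ≈ -0.00643.

-0.64%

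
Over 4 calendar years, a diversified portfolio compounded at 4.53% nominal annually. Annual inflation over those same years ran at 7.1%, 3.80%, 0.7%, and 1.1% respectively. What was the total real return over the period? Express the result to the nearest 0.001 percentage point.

5.486%

Cumulative inflation factor: 1.071 × 1.0380 × 1.007 × 1.011 ≈ 1.13179.
Nominal growth factor: 1.19389. Real growth factor = 1.19389 / 1.13179 ≈ 1.05486.
Total real return ≈ 5.4864%.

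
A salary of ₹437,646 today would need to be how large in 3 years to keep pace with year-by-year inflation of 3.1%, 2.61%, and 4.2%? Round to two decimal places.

₹482,435.25

Cumulative price-level factor: 1.031 × 1.0261 × 1.042 = 1.1023412822.
The nominal amount required is ₹437,646 scaled up by that factor.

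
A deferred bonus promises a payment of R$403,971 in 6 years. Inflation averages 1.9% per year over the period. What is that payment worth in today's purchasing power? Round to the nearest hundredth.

R$360,832.03

Price-level factor over 6 years: (1 + 1.9%)^6 ≈ 1.1195541497.
Purchasing power today: R$403,971 divided by that factor.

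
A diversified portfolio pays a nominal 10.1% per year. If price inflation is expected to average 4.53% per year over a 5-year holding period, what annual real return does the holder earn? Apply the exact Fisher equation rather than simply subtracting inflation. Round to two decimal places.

With constant rates the annual real return is the same each year: (1+10.1%)/(1+4.53%) − 1 = 0.05329.

5.33%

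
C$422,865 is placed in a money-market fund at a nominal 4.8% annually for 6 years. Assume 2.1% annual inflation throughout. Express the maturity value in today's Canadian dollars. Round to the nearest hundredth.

Nominal value at maturity: C$422,865 × (1 + 4.8%)^6 ≈ C$560,233.97.
Price-level factor over 6 years: (1 + 2.1%)^6 ≈ 1.1328031618.
Dividing the nominal maturity value by the price-level factor gives the value in today's money.

C$494,555.44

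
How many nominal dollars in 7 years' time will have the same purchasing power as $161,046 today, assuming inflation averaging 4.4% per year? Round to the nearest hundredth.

$217,697.50

Cumulative price-level factor: (1+4.4%)^7 ≈ 1.3517721377.
The nominal amount required is $161,046 scaled up by that factor.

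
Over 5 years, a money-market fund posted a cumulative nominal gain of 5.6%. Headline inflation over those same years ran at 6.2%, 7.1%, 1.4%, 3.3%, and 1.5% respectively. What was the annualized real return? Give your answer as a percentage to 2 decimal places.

-2.67%

Cumulative inflation factor: 1.062 × 1.071 × 1.014 × 1.033 × 1.015 ≈ 1.20926.
Nominal growth factor: 1.05600. Real growth factor = 1.05600 / 1.20926 ≈ 0.87326.
Annualized: 0.87326^(1/5) − 1 ≈ -0.02674.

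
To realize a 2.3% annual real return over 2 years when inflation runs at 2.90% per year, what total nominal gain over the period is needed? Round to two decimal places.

Required annual nominal rate: (1+2.3%)(1+2.90%) − 1 = 5.2667%.
Cumulative over 2 years: (1 + 0.052667)^2 − 1 ≈ 0.10811.

10.81%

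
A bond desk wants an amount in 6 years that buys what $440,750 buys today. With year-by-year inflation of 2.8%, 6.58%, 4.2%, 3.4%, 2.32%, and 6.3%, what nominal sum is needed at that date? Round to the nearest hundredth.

$565,904.58

Cumulative price-level factor: 1.028 × 1.0658 × 1.042 × 1.034 × 1.0232 × 1.063 ≈ 1.2839581971.
Multiplying $440,750 by the price-level factor gives the future nominal sum.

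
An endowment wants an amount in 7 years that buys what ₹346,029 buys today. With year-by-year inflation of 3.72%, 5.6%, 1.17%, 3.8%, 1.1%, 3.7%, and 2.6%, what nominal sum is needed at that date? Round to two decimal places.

Cumulative price-level factor: 1.0372 × 1.056 × 1.0117 × 1.038 × 1.011 × 1.037 × 1.026 ≈ 1.2372367245.
Multiplying ₹346,029 by the price-level factor gives the future nominal sum.

₹428,119.79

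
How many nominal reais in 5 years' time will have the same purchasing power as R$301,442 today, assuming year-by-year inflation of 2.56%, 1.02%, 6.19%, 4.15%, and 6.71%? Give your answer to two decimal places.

R$368,584.57

Cumulative price-level factor: 1.0256 × 1.0102 × 1.0619 × 1.0415 × 1.0671 ≈ 1.2227379494.
The nominal amount required is R$301,442 scaled up by that factor.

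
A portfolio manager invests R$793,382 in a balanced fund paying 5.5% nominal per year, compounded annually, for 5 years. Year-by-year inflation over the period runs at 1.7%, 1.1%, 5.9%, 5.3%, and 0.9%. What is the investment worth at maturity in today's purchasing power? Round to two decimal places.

R$896,307.51

Nominal value at maturity: R$793,382 × (1 + 5.5%)^5 ≈ R$1,036,918.54.
Price-level factor over 5 years: 1.017 × 1.011 × 1.059 × 1.053 × 1.009 ≈ 1.1568781165.
Dividing the nominal maturity value by the price-level factor gives the value in today's money.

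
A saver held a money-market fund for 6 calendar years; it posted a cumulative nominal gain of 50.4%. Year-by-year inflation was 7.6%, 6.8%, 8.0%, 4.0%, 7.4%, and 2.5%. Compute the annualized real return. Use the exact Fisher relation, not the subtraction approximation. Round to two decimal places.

Cumulative inflation factor: 1.076 × 1.068 × 1.080 × 1.040 × 1.074 × 1.025 ≈ 1.42092.
Nominal growth factor: 1.50400. Real growth factor = 1.50400 / 1.42092 ≈ 1.05847.
Annualized: 1.05847^(1/6) − 1 ≈ 0.00952.

0.95%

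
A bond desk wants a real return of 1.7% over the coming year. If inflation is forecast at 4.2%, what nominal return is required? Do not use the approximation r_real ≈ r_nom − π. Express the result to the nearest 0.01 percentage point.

5.97%

By the Fisher equation, 1 + r_nom = (1 + 1.7%)(1 + 4.2%) = 1.017 × 1.042 = 1.059714.
So r_nom = 5.9714%.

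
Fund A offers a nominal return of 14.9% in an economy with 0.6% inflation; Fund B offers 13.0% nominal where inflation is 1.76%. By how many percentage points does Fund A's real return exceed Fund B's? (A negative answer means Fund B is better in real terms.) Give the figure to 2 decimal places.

Fund A real return: 1.149/1.006 − 1 = 14.215%.
Fund B real return: 1.130/1.0176 − 1 = 11.046%.
Difference: 14.215 − 11.046 = 3.169 pp.

3.17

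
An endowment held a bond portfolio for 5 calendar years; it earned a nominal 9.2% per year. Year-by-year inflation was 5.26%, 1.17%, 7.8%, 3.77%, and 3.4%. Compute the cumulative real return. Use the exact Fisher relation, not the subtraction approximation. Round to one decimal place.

Cumulative inflation factor: 1.0526 × 1.0117 × 1.078 × 1.0377 × 1.034 ≈ 1.23176.
Nominal growth factor: 1.55279. Real growth factor = 1.55279 / 1.23176 ≈ 1.26063.
Total real return ≈ 26.0628%.

26.1%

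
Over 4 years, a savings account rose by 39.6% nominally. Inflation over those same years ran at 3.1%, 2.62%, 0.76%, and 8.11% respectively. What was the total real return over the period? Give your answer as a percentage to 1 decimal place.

Cumulative inflation factor: 1.031 × 1.0262 × 1.0076 × 1.0811 ≈ 1.15251.
Nominal growth factor: 1.39600. Real growth factor = 1.39600 / 1.15251 ≈ 1.21127.
Total real return ≈ 21.1269%.

21.1%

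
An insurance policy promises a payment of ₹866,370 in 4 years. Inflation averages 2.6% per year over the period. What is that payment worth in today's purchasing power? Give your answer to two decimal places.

Price-level factor over 4 years: (1 + 2.6%)^4 ≈ 1.1081267610.
Purchasing power today: ₹866,370 divided by that factor.

₹781,832.94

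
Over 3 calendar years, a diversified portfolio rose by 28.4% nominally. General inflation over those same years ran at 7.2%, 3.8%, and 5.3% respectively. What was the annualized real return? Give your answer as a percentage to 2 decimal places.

3.10%

Cumulative inflation factor: 1.072 × 1.038 × 1.053 ≈ 1.17171.
Nominal growth factor: 1.28400. Real growth factor = 1.28400 / 1.17171 ≈ 1.09583.
Annualized: 1.09583^(1/3) − 1 ≈ 0.03098.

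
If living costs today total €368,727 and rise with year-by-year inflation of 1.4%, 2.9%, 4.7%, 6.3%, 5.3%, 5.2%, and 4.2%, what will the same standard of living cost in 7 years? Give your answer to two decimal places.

Cumulative price-level factor: 1.014 × 1.029 × 1.047 × 1.063 × 1.053 × 1.052 × 1.042 ≈ 1.3404329839.
Multiplying €368,727 by the price-level factor gives the future nominal sum.

€494,253.83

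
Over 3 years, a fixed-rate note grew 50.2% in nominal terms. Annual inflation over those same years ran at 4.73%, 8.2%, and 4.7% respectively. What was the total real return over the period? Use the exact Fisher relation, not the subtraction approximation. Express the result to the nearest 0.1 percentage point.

Cumulative inflation factor: 1.0473 × 1.082 × 1.047 ≈ 1.18644.
Nominal growth factor: 1.50200. Real growth factor = 1.50200 / 1.18644 ≈ 1.26597.
Total real return ≈ 26.5974%.

26.6%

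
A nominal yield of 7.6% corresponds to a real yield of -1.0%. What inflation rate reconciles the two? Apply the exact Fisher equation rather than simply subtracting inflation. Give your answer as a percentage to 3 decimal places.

From (1+r_nom) = (1+r_real)(1+π), we get 1+π = (1 + 7.6%)/(1 − 1.0%) = 1.076/0.990 ≈ 1.08687.
So π ≈ 8.6869%.

8.687%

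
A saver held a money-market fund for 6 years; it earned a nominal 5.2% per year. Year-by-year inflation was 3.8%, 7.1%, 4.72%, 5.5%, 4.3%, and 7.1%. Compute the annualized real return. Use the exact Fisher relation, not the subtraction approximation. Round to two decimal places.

Cumulative inflation factor: 1.038 × 1.071 × 1.0472 × 1.055 × 1.043 × 1.071 ≈ 1.37196.
Nominal growth factor: 1.35548. Real growth factor = 1.35548 / 1.37196 ≈ 0.98799.
Annualized: 0.98799^(1/6) − 1 ≈ -0.00201.

-0.20%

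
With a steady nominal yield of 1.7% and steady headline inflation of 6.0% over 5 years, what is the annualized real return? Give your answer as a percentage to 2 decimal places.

With constant rates the annual real return is the same each year: (1+1.7%)/(1+6.0%) − 1 = -0.04057.

-4.06%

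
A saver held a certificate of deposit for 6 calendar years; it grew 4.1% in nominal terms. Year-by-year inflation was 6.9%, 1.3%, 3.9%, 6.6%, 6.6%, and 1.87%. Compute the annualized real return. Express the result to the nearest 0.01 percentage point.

-3.67%

Cumulative inflation factor: 1.069 × 1.013 × 1.039 × 1.066 × 1.066 × 1.0187 ≈ 1.30246.
Nominal growth factor: 1.04100. Real growth factor = 1.04100 / 1.30246 ≈ 0.79926.
Annualized: 0.79926^(1/6) − 1 ≈ -0.03666.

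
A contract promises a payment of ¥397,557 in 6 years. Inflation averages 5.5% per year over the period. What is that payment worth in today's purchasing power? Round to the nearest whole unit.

¥288,327

Price-level factor over 6 years: (1 + 5.5%)^6 ≈ 1.3788428068.
Purchasing power today: ¥397,557 divided by that factor.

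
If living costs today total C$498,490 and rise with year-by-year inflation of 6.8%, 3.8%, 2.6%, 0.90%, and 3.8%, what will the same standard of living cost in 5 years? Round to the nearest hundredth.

Cumulative price-level factor: 1.068 × 1.038 × 1.026 × 1.0090 × 1.038 ≈ 1.1912543149.
The nominal amount required is C$498,490 scaled up by that factor.

C$593,828.36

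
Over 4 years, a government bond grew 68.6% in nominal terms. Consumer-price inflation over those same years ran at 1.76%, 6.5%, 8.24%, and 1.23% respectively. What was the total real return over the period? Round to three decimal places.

Cumulative inflation factor: 1.0176 × 1.065 × 1.0824 × 1.0123 ≈ 1.18747.
Nominal growth factor: 1.68600. Real growth factor = 1.68600 / 1.18747 ≈ 1.41982.
Total real return ≈ 41.9822%.

41.982%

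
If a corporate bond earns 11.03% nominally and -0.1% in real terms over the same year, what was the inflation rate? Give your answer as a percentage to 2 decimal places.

11.14%

From (1+r_nom) = (1+r_real)(1+π), we get 1+π = (1 + 11.03%)/(1 − 0.1%) = 1.1103/0.999 ≈ 1.11141.
So π ≈ 11.1411%.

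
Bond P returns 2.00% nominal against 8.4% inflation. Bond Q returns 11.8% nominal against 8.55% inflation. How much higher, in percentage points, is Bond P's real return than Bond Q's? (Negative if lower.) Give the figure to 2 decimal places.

-8.90

Bond P real return: 1.0200/1.084 − 1 = -5.904%.
Bond Q real return: 1.118/1.0855 − 1 = 2.994%.
Difference: -5.904 − 2.994 = -8.898 pp.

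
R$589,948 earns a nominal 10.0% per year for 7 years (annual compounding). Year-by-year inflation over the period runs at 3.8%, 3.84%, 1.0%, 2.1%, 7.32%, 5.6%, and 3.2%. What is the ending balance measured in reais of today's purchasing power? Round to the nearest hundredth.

R$884,360.02

Nominal value at maturity: R$589,948 × (1 + 10.0%)^7 ≈ R$1,149,641.76.
Price-level factor over 7 years: 1.038 × 1.0384 × 1.010 × 1.021 × 1.0732 × 1.056 × 1.032 ≈ 1.2999702943.
The maturity value deflated by that factor is the answer in today's purchasing power.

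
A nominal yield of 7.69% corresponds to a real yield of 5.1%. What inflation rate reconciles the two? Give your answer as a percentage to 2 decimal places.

2.46%

From (1+r_nom) = (1+r_real)(1+π), we get 1+π = (1 + 7.69%)/(1 + 5.1%) = 1.0769/1.051 ≈ 1.02464.
So π ≈ 2.4643%.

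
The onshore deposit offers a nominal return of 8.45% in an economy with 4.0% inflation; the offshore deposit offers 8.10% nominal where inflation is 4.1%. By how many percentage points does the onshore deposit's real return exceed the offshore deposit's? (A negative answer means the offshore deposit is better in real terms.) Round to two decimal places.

The onshore deposit real return: 1.0845/1.040 − 1 = 4.279%.
The offshore deposit real return: 1.0810/1.041 − 1 = 3.842%.
Difference: 4.279 − 3.842 = 0.437 pp.

0.44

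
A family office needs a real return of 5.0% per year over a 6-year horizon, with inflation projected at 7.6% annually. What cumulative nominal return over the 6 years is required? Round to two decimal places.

107.97%

Required annual nominal rate: (1+5.0%)(1+7.6%) − 1 = 12.98%.
Cumulative over 6 years: (1 + 0.1298)^6 − 1 ≈ 1.07974.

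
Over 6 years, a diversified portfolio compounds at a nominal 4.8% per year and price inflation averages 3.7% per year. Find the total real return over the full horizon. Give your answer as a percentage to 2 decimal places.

6.54%

The annual real rate is (1+4.8%)/(1+3.7%) − 1 = 1.0608%.
Compounded over 6 years: (1 + 0.010608)^6 − 1 ≈ 0.06536.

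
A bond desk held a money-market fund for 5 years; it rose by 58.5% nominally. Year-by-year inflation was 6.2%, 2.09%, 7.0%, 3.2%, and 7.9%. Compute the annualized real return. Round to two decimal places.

Cumulative inflation factor: 1.062 × 1.0209 × 1.070 × 1.032 × 1.079 ≈ 1.29179.
Nominal growth factor: 1.58500. Real growth factor = 1.58500 / 1.29179 ≈ 1.22698.
Annualized: 1.22698^(1/5) − 1 ≈ 0.04176.

4.18%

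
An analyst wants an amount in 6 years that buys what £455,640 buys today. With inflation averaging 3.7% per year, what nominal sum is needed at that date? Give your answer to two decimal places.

£566,623.24

Cumulative price-level factor: (1+3.7%)^6 ≈ 1.2435765910.
Multiplying £455,640 by the price-level factor gives the future nominal sum.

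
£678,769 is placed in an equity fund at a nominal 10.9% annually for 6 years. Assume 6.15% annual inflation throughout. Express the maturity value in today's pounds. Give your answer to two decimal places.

Nominal value at maturity: £678,769 × (1 + 10.9%)^6 ≈ £1,262,732.26.
Price-level factor over 6 years: (1 + 6.15%)^6 ≈ 1.4306058315.
Dividing the nominal maturity value by the price-level factor gives the value in today's money.

£882,655.61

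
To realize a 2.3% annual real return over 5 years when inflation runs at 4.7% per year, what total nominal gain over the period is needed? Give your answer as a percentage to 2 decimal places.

Required annual nominal rate: (1+2.3%)(1+4.7%) − 1 = 7.1081%.
Cumulative over 5 years: (1 + 0.071081)^5 − 1 ≈ 0.40965.

40.97%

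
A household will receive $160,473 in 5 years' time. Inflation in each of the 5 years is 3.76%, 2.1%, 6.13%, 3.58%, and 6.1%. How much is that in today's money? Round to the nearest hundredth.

Price-level factor over 5 years: 1.0376 × 1.021 × 1.0613 × 1.0358 × 1.061 ≈ 1.2356206564.
Purchasing power today: $160,473 divided by that factor.

$129,872.38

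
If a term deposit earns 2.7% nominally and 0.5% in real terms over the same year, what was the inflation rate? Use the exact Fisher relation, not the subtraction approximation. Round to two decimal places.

From (1+r_nom) = (1+r_real)(1+π), we get 1+π = (1 + 2.7%)/(1 + 0.5%) = 1.027/1.005 ≈ 1.02189.
So π ≈ 2.1891%.

2.19%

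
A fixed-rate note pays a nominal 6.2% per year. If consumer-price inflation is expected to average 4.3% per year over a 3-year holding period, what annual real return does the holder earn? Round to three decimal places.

With constant rates the annual real return is the same each year: (1+6.2%)/(1+4.3%) − 1 = 0.01822.

1.822%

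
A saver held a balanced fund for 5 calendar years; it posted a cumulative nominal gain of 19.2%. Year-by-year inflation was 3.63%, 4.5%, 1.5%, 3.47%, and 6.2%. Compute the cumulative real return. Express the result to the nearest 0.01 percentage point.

-1.31%

Cumulative inflation factor: 1.0363 × 1.045 × 1.015 × 1.0347 × 1.062 ≈ 1.20783.
Nominal growth factor: 1.19200. Real growth factor = 1.19200 / 1.20783 ≈ 0.98689.
Total real return ≈ -1.3108%.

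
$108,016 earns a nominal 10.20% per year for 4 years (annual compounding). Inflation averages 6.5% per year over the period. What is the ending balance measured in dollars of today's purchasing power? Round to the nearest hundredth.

$123,827.20

Nominal value at maturity: $108,016 × (1 + 10.20%)^4 ≈ $159,299.52.
Price-level factor over 4 years: (1 + 6.5%)^4 ≈ 1.2864663506.
Dividing the nominal maturity value by the price-level factor gives the value in today's money.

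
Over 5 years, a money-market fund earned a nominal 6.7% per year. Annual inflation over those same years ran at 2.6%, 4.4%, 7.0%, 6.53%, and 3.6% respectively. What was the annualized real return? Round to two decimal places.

1.80%

Cumulative inflation factor: 1.026 × 1.044 × 1.070 × 1.0653 × 1.036 ≈ 1.26492.
Nominal growth factor: 1.38300. Real growth factor = 1.38300 / 1.26492 ≈ 1.09335.
Annualized: 1.09335^(1/5) − 1 ≈ 0.01801.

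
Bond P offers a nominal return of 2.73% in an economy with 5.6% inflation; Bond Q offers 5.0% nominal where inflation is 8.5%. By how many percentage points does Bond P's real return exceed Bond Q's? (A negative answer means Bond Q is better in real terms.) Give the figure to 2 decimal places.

Bond P real return: 1.0273/1.056 − 1 = -2.718%.
Bond Q real return: 1.050/1.085 − 1 = -3.226%.
Difference: -2.718 − (-3.226) = 0.508 pp.

0.51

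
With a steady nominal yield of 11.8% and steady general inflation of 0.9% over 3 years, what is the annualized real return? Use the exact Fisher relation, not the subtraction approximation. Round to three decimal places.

10.803%

With constant rates the annual real return is the same each year: (1+11.8%)/(1+0.9%) − 1 = 0.10803.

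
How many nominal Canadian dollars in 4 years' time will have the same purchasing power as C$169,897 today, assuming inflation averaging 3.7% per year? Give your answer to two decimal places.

C$196,472.03

Cumulative price-level factor: (1+3.7%)^4 ≈ 1.1564184862.
Multiplying C$169,897 by the price-level factor gives the future nominal sum.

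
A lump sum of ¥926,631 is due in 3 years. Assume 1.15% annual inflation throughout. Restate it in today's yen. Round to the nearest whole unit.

Price-level factor over 3 years: (1 + 1.15%)^3 ≈ 1.0348982709.
Purchasing power today: ¥926,631 divided by that factor.

¥895,384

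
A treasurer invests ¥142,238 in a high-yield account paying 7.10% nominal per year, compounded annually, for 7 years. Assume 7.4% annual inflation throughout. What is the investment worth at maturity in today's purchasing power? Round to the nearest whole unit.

¥139,480

Nominal value at maturity: ¥142,238 × (1 + 7.10%)^7 ≈ ¥229,902.
Price-level factor over 7 years: (1 + 7.4%)^7 ≈ 1.6482761309.
Dividing the nominal maturity value by the price-level factor gives the value in today's money.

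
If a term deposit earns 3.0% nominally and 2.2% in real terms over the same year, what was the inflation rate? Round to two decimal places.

0.78%

From (1+r_nom) = (1+r_real)(1+π), we get 1+π = (1 + 3.0%)/(1 + 2.2%) = 1.030/1.022 ≈ 1.00783.
So π ≈ 0.7828%.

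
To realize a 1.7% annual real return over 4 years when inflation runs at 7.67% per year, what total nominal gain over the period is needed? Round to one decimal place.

Required annual nominal rate: (1+1.7%)(1+7.67%) − 1 = 9.50039%.
Cumulative over 4 years: (1 + 0.0950039)^4 − 1 ≈ 0.43768.

43.8%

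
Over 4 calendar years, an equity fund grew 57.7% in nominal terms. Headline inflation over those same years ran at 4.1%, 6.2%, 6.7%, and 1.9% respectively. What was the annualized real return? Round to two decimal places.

7.02%

Cumulative inflation factor: 1.041 × 1.062 × 1.067 × 1.019 ≈ 1.20203.
Nominal growth factor: 1.57700. Real growth factor = 1.57700 / 1.20203 ≈ 1.31195.
Annualized: 1.31195^(1/4) − 1 ≈ 0.07024.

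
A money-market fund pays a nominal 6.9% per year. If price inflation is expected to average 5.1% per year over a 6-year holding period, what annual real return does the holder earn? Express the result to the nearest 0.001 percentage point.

1.713%

With constant rates the annual real return is the same each year: (1+6.9%)/(1+5.1%) − 1 = 0.01713.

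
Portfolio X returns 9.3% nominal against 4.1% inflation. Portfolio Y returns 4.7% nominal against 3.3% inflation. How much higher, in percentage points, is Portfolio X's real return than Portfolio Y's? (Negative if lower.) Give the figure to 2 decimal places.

3.64

Portfolio X real return: 1.093/1.041 − 1 = 4.995%.
Portfolio Y real return: 1.047/1.033 − 1 = 1.355%.
Difference: 4.995 − 1.355 = 3.640 pp.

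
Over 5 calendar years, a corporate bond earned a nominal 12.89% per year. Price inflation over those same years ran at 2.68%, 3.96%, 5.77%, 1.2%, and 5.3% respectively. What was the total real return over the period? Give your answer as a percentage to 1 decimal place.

52.4%

Cumulative inflation factor: 1.0268 × 1.0396 × 1.0577 × 1.012 × 1.053 ≈ 1.20316.
Nominal growth factor: 1.83349. Real growth factor = 1.83349 / 1.20316 ≈ 1.52389.
Total real return ≈ 52.3891%.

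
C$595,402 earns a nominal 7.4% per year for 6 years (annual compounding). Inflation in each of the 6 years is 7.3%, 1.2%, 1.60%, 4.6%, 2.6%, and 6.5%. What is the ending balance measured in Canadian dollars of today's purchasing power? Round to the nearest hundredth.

Nominal value at maturity: C$595,402 × (1 + 7.4%)^6 ≈ C$913,768.07.
Price-level factor over 6 years: 1.073 × 1.012 × 1.0160 × 1.046 × 1.026 × 1.065 ≈ 1.2609637319.
Dividing the nominal maturity value by the price-level factor gives the value in today's money.

C$724,658.49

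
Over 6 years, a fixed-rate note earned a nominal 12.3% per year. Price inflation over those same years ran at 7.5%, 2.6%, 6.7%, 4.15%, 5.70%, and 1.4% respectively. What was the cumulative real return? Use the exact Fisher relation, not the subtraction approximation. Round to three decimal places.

Cumulative inflation factor: 1.075 × 1.026 × 1.067 × 1.0415 × 1.0570 × 1.014 ≈ 1.31369.
Nominal growth factor: 2.00576. Real growth factor = 2.00576 / 1.31369 ≈ 1.52681.
Total real return ≈ 52.6814%.

52.681%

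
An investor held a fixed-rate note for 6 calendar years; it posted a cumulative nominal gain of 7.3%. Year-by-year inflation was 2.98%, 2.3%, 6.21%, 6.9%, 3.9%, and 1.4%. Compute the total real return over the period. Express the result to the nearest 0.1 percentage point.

Cumulative inflation factor: 1.0298 × 1.023 × 1.0621 × 1.069 × 1.039 × 1.014 ≈ 1.26016.
Nominal growth factor: 1.07300. Real growth factor = 1.07300 / 1.26016 ≈ 0.85148.
Total real return ≈ -14.8520%.

-14.9%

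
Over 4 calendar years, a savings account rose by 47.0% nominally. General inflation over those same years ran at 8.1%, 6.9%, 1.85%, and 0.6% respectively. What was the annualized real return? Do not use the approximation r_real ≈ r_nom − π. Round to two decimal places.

5.56%

Cumulative inflation factor: 1.081 × 1.069 × 1.0185 × 1.006 ≈ 1.18403.
Nominal growth factor: 1.47000. Real growth factor = 1.47000 / 1.18403 ≈ 1.24152.
Annualized: 1.24152^(1/4) − 1 ≈ 0.05557.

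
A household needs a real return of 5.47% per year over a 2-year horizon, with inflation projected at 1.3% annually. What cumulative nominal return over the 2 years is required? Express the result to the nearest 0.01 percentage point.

Required annual nominal rate: (1+5.47%)(1+1.3%) − 1 = 6.84111%.
Cumulative over 2 years: (1 + 0.0684111)^2 − 1 ≈ 0.14150.

14.15%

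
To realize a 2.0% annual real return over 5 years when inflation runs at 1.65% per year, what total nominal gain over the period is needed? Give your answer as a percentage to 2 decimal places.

Required annual nominal rate: (1+2.0%)(1+1.65%) − 1 = 3.683%.
Cumulative over 5 years: (1 + 0.03683)^5 − 1 ≈ 0.19822.

19.82%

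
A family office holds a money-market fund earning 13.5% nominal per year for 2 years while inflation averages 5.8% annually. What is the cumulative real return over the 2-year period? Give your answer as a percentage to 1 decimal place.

The annual real rate is (1+13.5%)/(1+5.8%) − 1 = 7.2779%.
Compounded over 2 years: (1 + 0.072779)^2 − 1 ≈ 0.15085.

15.1%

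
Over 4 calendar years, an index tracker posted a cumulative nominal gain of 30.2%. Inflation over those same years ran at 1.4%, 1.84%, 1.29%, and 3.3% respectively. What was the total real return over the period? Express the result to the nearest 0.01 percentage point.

Cumulative inflation factor: 1.014 × 1.0184 × 1.0129 × 1.033 ≈ 1.08050.
Nominal growth factor: 1.30200. Real growth factor = 1.30200 / 1.08050 ≈ 1.20500.
Total real return ≈ 20.5002%.

20.50%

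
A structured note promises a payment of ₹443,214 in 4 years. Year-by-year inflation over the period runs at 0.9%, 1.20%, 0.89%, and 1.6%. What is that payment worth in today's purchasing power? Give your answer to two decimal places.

₹423,447.88

Price-level factor over 4 years: 1.009 × 1.0120 × 1.0089 × 1.016 ≈ 1.0466789950.
Purchasing power today: ₹443,214 divided by that factor.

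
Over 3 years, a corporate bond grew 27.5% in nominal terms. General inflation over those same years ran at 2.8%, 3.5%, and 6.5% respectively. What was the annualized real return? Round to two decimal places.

4.01%

Cumulative inflation factor: 1.028 × 1.035 × 1.065 ≈ 1.13314.
Nominal growth factor: 1.27500. Real growth factor = 1.27500 / 1.13314 ≈ 1.12519.
Annualized: 1.12519^(1/3) − 1 ≈ 0.04010.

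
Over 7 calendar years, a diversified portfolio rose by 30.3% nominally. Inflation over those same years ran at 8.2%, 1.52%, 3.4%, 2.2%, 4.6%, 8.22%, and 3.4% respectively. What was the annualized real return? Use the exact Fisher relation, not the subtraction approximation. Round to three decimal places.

Cumulative inflation factor: 1.082 × 1.0152 × 1.034 × 1.022 × 1.046 × 1.0822 × 1.034 ≈ 1.35866.
Nominal growth factor: 1.30300. Real growth factor = 1.30300 / 1.35866 ≈ 0.95903.
Annualized: 0.95903^(1/7) − 1 ≈ -0.00596.

-0.596%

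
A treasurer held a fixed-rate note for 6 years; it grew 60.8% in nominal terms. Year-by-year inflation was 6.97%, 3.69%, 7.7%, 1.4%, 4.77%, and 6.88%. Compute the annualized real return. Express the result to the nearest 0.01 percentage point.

2.88%

Cumulative inflation factor: 1.0697 × 1.0369 × 1.077 × 1.014 × 1.0477 × 1.0688 ≈ 1.35639.
Nominal growth factor: 1.60800. Real growth factor = 1.60800 / 1.35639 ≈ 1.18550.
Annualized: 1.18550^(1/6) − 1 ≈ 0.02877.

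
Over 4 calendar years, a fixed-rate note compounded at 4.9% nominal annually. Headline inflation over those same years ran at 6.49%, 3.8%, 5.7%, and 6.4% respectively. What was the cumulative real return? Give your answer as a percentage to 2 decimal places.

Cumulative inflation factor: 1.0649 × 1.038 × 1.057 × 1.064 ≈ 1.24315.
Nominal growth factor: 1.21088. Real growth factor = 1.21088 / 1.24315 ≈ 0.97405.
Total real return ≈ -2.5955%.

-2.60%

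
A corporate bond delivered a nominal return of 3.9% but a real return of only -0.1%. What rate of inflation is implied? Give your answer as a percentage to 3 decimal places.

From (1+r_nom) = (1+r_real)(1+π), we get 1+π = (1 + 3.9%)/(1 − 0.1%) = 1.039/0.999 ≈ 1.04004.
So π ≈ 4.0040%.

4.004%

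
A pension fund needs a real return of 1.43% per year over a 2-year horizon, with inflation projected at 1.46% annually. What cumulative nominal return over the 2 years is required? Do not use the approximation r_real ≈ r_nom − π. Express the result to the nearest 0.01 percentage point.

Required annual nominal rate: (1+1.43%)(1+1.46%) − 1 = 2.910878%.
Cumulative over 2 years: (1 + 0.02910878)^2 − 1 ≈ 0.05906.

5.91%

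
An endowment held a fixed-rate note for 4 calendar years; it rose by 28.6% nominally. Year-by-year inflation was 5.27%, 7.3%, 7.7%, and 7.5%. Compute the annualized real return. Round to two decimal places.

Cumulative inflation factor: 1.0527 × 1.073 × 1.077 × 1.075 ≈ 1.30776.
Nominal growth factor: 1.28600. Real growth factor = 1.28600 / 1.30776 ≈ 0.98336.
Annualized: 0.98336^(1/4) − 1 ≈ -0.00419.

-0.42%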